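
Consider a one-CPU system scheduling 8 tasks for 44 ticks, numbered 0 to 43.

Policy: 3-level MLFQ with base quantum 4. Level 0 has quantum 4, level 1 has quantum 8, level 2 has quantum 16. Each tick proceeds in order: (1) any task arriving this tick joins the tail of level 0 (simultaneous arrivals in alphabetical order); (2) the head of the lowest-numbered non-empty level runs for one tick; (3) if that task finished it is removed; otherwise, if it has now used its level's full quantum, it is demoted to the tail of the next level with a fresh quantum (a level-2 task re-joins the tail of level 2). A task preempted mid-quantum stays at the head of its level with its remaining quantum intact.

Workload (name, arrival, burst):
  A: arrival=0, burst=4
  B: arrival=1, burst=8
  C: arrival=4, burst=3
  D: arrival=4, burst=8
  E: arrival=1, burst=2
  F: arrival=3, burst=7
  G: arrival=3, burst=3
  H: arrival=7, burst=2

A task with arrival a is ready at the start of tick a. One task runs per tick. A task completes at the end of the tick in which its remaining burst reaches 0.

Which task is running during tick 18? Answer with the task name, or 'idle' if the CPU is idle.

running at tick 18 = C

t=0: L0/L1/L2 = A/-/- → run A
t=1: L0/L1/L2 = ABE/-/- → run A
t=2: L0/L1/L2 = ABE/-/- → run A
t=3: L0/L1/L2 = ABEFG/-/- → run A
t=4: L0/L1/L2 = BEFGCD/-/- → run B
t=5: L0/L1/L2 = BEFGCD/-/- → run B
t=6: L0/L1/L2 = BEFGCD/-/- → run B
t=7: L0/L1/L2 = BEFGCDH/-/- → run B
t=8: L0/L1/L2 = EFGCDH/B/- → run E
t=9: L0/L1/L2 = EFGCDH/B/- → run E
t=10: L0/L1/L2 = FGCDH/B/- → run F
t=11: L0/L1/L2 = FGCDH/B/- → run F
t=12: L0/L1/L2 = FGCDH/B/- → run F
t=13: L0/L1/L2 = FGCDH/B/- → run F
t=14: L0/L1/L2 = GCDH/BF/- → run G
t=15: L0/L1/L2 = GCDH/BF/- → run G
t=16: L0/L1/L2 = GCDH/BF/- → run G
t=17: L0/L1/L2 = CDH/BF/- → run C
t=18: L0/L1/L2 = CDH/BF/- → run C
t=19: L0/L1/L2 = CDH/BF/- → run C
t=20: L0/L1/L2 = DH/BF/- → run D
t=21: L0/L1/L2 = DH/BF/- → run D
t=22: L0/L1/L2 = DH/BF/- → run D
t=23: L0/L1/L2 = DH/BF/- → run D
t=24: L0/L1/L2 = H/BFD/- → run H
t=25: L0/L1/L2 = H/BFD/- → run H
t=26: L0/L1/L2 = -/BFD/- → run B
t=27: L0/L1/L2 = -/BFD/- → run B
t=28: L0/L1/L2 = -/BFD/- → run B
t=29: L0/L1/L2 = -/BFD/- → run B
t=30: L0/L1/L2 = -/FD/- → run F
t=31: L0/L1/L2 = -/FD/- → run F
t=32: L0/L1/L2 = -/FD/- → run F
t=33: L0/L1/L2 = -/D/- → run D
t=34: L0/L1/L2 = -/D/- → run D
t=35: L0/L1/L2 = -/D/- → run D
t=36: L0/L1/L2 = -/D/- → run D
t=37: (idle)
t=38: (idle)
t=39: (idle)
t=40: (idle)
t=41: (idle)
t=42: (idle)
t=43: (idle)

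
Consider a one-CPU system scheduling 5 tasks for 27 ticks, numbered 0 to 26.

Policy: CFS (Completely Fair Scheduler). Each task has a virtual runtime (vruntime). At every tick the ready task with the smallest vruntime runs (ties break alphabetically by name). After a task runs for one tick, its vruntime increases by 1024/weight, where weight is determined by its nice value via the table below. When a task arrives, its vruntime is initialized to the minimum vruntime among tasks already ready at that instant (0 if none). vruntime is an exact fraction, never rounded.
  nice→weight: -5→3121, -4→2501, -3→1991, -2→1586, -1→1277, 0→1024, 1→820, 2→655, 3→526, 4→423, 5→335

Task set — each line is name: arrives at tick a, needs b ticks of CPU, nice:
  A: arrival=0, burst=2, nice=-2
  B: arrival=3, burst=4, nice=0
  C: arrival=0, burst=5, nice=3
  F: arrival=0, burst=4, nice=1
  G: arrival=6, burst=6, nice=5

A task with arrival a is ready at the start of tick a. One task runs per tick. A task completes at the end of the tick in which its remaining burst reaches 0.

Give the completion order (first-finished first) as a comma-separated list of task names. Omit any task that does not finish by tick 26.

t=0: vr[A=0 C=0 F=0] → run A
t=1: vr[A=512/793 C=0 F=0] → run C
t=2: vr[A=512/793 C=512/263 F=0] → run F
t=3: vr[A=512/793 B=512/793 C=512/263 F=256/205] → run A
t=4: vr[B=512/793 C=512/263 F=256/205] → run B
t=5: vr[B=1305/793 C=512/263 F=256/205] → run F
t=6: vr[B=1305/793 C=512/263 F=512/205 G=1305/793] → run B
t=7: vr[B=2098/793 C=512/263 F=512/205 G=1305/793] → run G
t=8: vr[B=2098/793 C=512/263 F=512/205 G=1249207/265655] → run C
t=9: vr[B=2098/793 C=1024/263 F=512/205 G=1249207/265655] → run F
t=10: vr[B=2098/793 C=1024/263 F=768/205 G=1249207/265655] → run B
t=11: vr[B=2891/793 C=1024/263 F=768/205 G=1249207/265655] → run B
t=12: vr[C=1024/263 F=768/205 G=1249207/265655] → run F
t=13: vr[C=1024/263 G=1249207/265655] → run C
t=14: vr[C=1536/263 G=1249207/265655] → run G
t=15: vr[C=1536/263 G=2061239/265655] → run C
t=16: vr[C=2048/263 G=2061239/265655] → run G
t=17: vr[C=2048/263 G=2873271/265655] → run C
t=18: vr[G=2873271/265655] → run G
t=19: vr[G=3685303/265655] → run G
t=20: vr[G=899467/53131] → run G
t=21: (idle)
t=22: (idle)
t=23: (idle)
t=24: (idle)
t=25: (idle)
t=26: (idle)

completion order = A, B, F, C, G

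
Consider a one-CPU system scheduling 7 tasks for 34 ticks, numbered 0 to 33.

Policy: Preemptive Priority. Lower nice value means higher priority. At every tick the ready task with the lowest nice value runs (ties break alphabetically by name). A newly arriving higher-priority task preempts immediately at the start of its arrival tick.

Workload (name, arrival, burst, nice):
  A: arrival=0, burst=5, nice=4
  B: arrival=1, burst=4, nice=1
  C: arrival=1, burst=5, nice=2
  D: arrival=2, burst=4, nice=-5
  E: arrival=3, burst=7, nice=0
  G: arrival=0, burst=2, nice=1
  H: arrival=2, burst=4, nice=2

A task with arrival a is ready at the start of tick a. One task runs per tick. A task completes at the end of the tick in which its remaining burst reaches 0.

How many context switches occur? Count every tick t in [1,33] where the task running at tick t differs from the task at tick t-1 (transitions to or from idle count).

t=0: ready={A,G} → run G
t=1: ready={A,B,C,G} → run B
t=2: ready={A,B,C,D,G,H} → run D
t=3: ready={A,B,C,D,E,G,H} → run D
t=4: ready={A,B,C,D,E,G,H} → run D
t=5: ready={A,B,C,D,E,G,H} → run D
t=6: ready={A,B,C,E,G,H} → run E
t=7: ready={A,B,C,E,G,H} → run E
t=8: ready={A,B,C,E,G,H} → run E
t=9: ready={A,B,C,E,G,H} → run E
t=10: ready={A,B,C,E,G,H} → run E
t=11: ready={A,B,C,E,G,H} → run E
t=12: ready={A,B,C,E,G,H} → run E
t=13: ready={A,B,C,G,H} → run B
t=14: ready={A,B,C,G,H} → run B
t=15: ready={A,B,C,G,H} → run B
t=16: ready={A,C,G,H} → run G
t=17: ready={A,C,H} → run C
t=18: ready={A,C,H} → run C
t=19: ready={A,C,H} → run C
t=20: ready={A,C,H} → run C
t=21: ready={A,C,H} → run C
t=22: ready={A,H} → run H
t=23: ready={A,H} → run H
t=24: ready={A,H} → run H
t=25: ready={A,H} → run H
t=26: ready={A} → run A
t=27: ready={A} → run A
t=28: ready={A} → run A
t=29: ready={A} → run A
t=30: ready={A} → run A
t=31: (idle)
t=32: (idle)
t=33: (idle)

context switches = 9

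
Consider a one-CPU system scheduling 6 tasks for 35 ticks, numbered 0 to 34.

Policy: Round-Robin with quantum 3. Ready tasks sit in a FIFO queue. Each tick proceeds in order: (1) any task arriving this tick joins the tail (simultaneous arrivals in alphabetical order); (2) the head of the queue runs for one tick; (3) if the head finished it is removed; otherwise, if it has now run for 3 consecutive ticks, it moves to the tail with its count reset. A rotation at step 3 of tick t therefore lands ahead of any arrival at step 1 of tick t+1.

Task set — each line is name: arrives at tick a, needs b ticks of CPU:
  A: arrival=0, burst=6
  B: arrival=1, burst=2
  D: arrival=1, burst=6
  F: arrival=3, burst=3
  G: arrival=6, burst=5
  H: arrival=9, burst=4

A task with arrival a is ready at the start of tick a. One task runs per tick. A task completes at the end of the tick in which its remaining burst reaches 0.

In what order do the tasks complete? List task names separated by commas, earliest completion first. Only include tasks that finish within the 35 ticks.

completion order = B, A, F, D, G, H

t=0: queue=[A] q_used=0 → run A
t=1: queue=[A,B,D] q_used=1 → run A
t=2: queue=[A,B,D] q_used=2 → run A
t=3: queue=[B,D,A,F] q_used=0 → run B
t=4: queue=[B,D,A,F] q_used=1 → run B
t=5: queue=[D,A,F] q_used=0 → run D
t=6: queue=[D,A,F,G] q_used=1 → run D
t=7: queue=[D,A,F,G] q_used=2 → run D
t=8: queue=[A,F,G,D] q_used=0 → run A
t=9: queue=[A,F,G,D,H] q_used=1 → run A
t=10: queue=[A,F,G,D,H] q_used=2 → run A
t=11: queue=[F,G,D,H] q_used=0 → run F
t=12: queue=[F,G,D,H] q_used=1 → run F
t=13: queue=[F,G,D,H] q_used=2 → run F
t=14: queue=[G,D,H] q_used=0 → run G
t=15: queue=[G,D,H] q_used=1 → run G
t=16: queue=[G,D,H] q_used=2 → run G
t=17: queue=[D,H,G] q_used=0 → run D
t=18: queue=[D,H,G] q_used=1 → run D
t=19: queue=[D,H,G] q_used=2 → run D
t=20: queue=[H,G] q_used=0 → run H
t=21: queue=[H,G] q_used=1 → run H
t=22: queue=[H,G] q_used=2 → run H
t=23: queue=[G,H] q_used=0 → run G
t=24: queue=[G,H] q_used=1 → run G
t=25: queue=[H] q_used=0 → run H
t=26: (idle)
t=27: (idle)
t=28: (idle)
t=29: (idle)
t=30: (idle)
t=31: (idle)
t=32: (idle)
t=33: (idle)
t=34: (idle)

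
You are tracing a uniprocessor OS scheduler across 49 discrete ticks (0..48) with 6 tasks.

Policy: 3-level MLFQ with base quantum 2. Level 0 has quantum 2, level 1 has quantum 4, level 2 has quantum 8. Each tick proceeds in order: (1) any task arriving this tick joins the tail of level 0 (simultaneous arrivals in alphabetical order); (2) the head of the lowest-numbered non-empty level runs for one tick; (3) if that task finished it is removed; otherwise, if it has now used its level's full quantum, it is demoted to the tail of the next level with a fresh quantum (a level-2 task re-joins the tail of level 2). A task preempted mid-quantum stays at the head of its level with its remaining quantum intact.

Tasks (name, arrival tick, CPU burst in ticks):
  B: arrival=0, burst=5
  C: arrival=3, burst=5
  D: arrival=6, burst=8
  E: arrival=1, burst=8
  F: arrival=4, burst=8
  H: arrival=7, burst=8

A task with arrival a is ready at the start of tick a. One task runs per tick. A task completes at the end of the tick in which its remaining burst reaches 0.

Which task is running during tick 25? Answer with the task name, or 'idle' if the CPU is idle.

t=0: L0/L1/L2 = B/-/- → run B
t=1: L0/L1/L2 = BE/-/- → run B
t=2: L0/L1/L2 = E/B/- → run E
t=3: L0/L1/L2 = EC/B/- → run E
t=4: L0/L1/L2 = CF/BE/- → run C
t=5: L0/L1/L2 = CF/BE/- → run C
t=6: L0/L1/L2 = FD/BEC/- → run F
t=7: L0/L1/L2 = FDH/BEC/- → run F
t=8: L0/L1/L2 = DH/BECF/- → run D
t=9: L0/L1/L2 = DH/BECF/- → run D
t=10: L0/L1/L2 = H/BECFD/- → run H
t=11: L0/L1/L2 = H/BECFD/- → run H
t=12: L0/L1/L2 = -/BECFDH/- → run B
t=13: L0/L1/L2 = -/BECFDH/- → run B
t=14: L0/L1/L2 = -/BECFDH/- → run B
t=15: L0/L1/L2 = -/ECFDH/- → run E
t=16: L0/L1/L2 = -/ECFDH/- → run E
t=17: L0/L1/L2 = -/ECFDH/- → run E
t=18: L0/L1/L2 = -/ECFDH/- → run E
t=19: L0/L1/L2 = -/CFDH/E → run C
t=20: L0/L1/L2 = -/CFDH/E → run C
t=21: L0/L1/L2 = -/CFDH/E → run C
t=22: L0/L1/L2 = -/FDH/E → run F
t=23: L0/L1/L2 = -/FDH/E → run F
t=24: L0/L1/L2 = -/FDH/E → run F
t=25: L0/L1/L2 = -/FDH/E → run F
t=26: L0/L1/L2 = -/DH/EF → run D
t=27: L0/L1/L2 = -/DH/EF → run D
t=28: L0/L1/L2 = -/DH/EF → run D
t=29: L0/L1/L2 = -/DH/EF → run D
t=30: L0/L1/L2 = -/H/EFD → run H
t=31: L0/L1/L2 = -/H/EFD → run H
t=32: L0/L1/L2 = -/H/EFD → run H
t=33: L0/L1/L2 = -/H/EFD → run H
t=34: L0/L1/L2 = -/-/EFDH → run E
t=35: L0/L1/L2 = -/-/EFDH → run E
t=36: L0/L1/L2 = -/-/FDH → run F
t=37: L0/L1/L2 = -/-/FDH → run F
t=38: L0/L1/L2 = -/-/DH → run D
t=39: L0/L1/L2 = -/-/DH → run D
t=40: L0/L1/L2 = -/-/H → run H
t=41: L0/L1/L2 = -/-/H → run H
t=42: (idle)
t=43: (idle)
t=44: (idle)
t=45: (idle)
t=46: (idle)
t=47: (idle)
t=48: (idle)

running at tick 25 = F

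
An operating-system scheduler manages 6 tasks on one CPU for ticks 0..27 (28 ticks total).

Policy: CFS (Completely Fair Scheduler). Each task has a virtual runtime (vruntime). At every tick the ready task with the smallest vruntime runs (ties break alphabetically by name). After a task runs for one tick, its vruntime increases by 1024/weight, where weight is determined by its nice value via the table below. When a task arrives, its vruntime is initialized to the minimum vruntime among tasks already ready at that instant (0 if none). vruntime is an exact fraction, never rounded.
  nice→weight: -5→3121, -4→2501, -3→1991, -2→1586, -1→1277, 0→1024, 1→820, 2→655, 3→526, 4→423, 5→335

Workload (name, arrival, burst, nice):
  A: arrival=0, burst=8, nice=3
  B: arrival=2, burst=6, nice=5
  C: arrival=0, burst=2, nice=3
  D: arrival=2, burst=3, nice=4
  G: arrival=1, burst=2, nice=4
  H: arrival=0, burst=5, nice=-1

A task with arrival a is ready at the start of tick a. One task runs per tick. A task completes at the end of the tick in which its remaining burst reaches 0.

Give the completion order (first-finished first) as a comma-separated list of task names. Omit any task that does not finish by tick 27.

completion order = C, G, H, D, A, B

t=0: vr[A=0 C=0 H=0] → run A
t=1: vr[A=512/263 C=0 G=0 H=0] → run C
t=2: vr[A=512/263 B=0 C=512/263 D=0 G=0 H=0] → run B
t=3: vr[A=512/263 B=1024/335 C=512/263 D=0 G=0 H=0] → run D
t=4: vr[A=512/263 B=1024/335 C=512/263 D=1024/423 G=0 H=0] → run G
t=5: vr[A=512/263 B=1024/335 C=512/263 D=1024/423 G=1024/423 H=0] → run H
t=6: vr[A=512/263 B=1024/335 C=512/263 D=1024/423 G=1024/423 H=1024/1277] → run H
t=7: vr[A=512/263 B=1024/335 C=512/263 D=1024/423 G=1024/423 H=2048/1277] → run H
t=8: vr[A=512/263 B=1024/335 C=512/263 D=1024/423 G=1024/423 H=3072/1277] → run A
t=9: vr[A=1024/263 B=1024/335 C=512/263 D=1024/423 G=1024/423 H=3072/1277] → run C
t=10: vr[A=1024/263 B=1024/335 D=1024/423 G=1024/423 H=3072/1277] → run H
t=11: vr[A=1024/263 B=1024/335 D=1024/423 G=1024/423 H=4096/1277] → run D
t=12: vr[A=1024/263 B=1024/335 D=2048/423 G=1024/423 H=4096/1277] → run G
t=13: vr[A=1024/263 B=1024/335 D=2048/423 H=4096/1277] → run B
t=14: vr[A=1024/263 B=2048/335 D=2048/423 H=4096/1277] → run H
t=15: vr[A=1024/263 B=2048/335 D=2048/423] → run A
t=16: vr[A=1536/263 B=2048/335 D=2048/423] → run D
t=17: vr[A=1536/263 B=2048/335] → run A
t=18: vr[A=2048/263 B=2048/335] → run B
t=19: vr[A=2048/263 B=3072/335] → run A
t=20: vr[A=2560/263 B=3072/335] → run B
t=21: vr[A=2560/263 B=4096/335] → run A
t=22: vr[A=3072/263 B=4096/335] → run A
t=23: vr[A=3584/263 B=4096/335] → run B
t=24: vr[A=3584/263 B=1024/67] → run A
t=25: vr[B=1024/67] → run B
t=26: (idle)
t=27: (idle)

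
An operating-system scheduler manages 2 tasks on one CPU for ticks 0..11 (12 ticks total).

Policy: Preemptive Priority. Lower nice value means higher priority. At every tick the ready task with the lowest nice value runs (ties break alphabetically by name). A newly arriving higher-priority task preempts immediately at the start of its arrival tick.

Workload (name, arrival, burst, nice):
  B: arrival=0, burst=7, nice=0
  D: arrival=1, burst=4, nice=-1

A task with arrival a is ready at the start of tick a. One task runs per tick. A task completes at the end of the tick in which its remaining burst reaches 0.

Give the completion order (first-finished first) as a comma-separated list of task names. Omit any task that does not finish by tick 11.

completion order = D, B

t=0: ready={B} → run B
t=1: ready={B,D} → run D
t=2: ready={B,D} → run D
t=3: ready={B,D} → run D
t=4: ready={B,D} → run D
t=5: ready={B} → run B
t=6: ready={B} → run B
t=7: ready={B} → run B
t=8: ready={B} → run B
t=9: ready={B} → run B
t=10: ready={B} → run B
t=11: (idle)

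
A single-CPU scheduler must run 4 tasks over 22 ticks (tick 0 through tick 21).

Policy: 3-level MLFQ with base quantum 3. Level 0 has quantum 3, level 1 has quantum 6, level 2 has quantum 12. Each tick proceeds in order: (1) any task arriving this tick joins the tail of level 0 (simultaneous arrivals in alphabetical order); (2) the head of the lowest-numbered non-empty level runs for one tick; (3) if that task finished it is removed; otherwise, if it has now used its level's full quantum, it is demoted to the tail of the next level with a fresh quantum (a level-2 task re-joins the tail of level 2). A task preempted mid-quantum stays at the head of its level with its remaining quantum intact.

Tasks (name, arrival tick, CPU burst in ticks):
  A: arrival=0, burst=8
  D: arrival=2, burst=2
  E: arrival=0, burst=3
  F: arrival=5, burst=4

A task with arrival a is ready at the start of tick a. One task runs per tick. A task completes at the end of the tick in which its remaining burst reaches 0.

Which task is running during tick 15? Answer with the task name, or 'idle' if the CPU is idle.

t=0: L0/L1/L2 = AE/-/- → run A
t=1: L0/L1/L2 = AE/-/- → run A
t=2: L0/L1/L2 = AED/-/- → run A
t=3: L0/L1/L2 = ED/A/- → run E
t=4: L0/L1/L2 = ED/A/- → run E
t=5: L0/L1/L2 = EDF/A/- → run E
t=6: L0/L1/L2 = DF/A/- → run D
t=7: L0/L1/L2 = DF/A/- → run D
t=8: L0/L1/L2 = F/A/- → run F
t=9: L0/L1/L2 = F/A/- → run F
t=10: L0/L1/L2 = F/A/- → run F
t=11: L0/L1/L2 = -/AF/- → run A
t=12: L0/L1/L2 = -/AF/- → run A
t=13: L0/L1/L2 = -/AF/- → run A
t=14: L0/L1/L2 = -/AF/- → run A
t=15: L0/L1/L2 = -/AF/- → run A
t=16: L0/L1/L2 = -/F/- → run F
t=17: (idle)
t=18: (idle)
t=19: (idle)
t=20: (idle)
t=21: (idle)

running at tick 15 = A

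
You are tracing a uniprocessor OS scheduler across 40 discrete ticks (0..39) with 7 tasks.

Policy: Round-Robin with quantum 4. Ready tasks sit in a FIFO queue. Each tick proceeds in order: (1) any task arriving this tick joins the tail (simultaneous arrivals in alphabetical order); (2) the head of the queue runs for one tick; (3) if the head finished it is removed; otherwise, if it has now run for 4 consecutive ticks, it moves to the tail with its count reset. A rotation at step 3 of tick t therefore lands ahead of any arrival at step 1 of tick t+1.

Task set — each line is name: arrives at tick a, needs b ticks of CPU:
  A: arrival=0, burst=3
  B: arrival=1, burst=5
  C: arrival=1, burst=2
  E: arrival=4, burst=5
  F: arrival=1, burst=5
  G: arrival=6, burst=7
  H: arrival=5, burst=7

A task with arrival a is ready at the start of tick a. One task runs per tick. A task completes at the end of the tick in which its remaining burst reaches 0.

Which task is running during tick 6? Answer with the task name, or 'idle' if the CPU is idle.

running at tick 6 = B

t=0: queue=[A] q_used=0 → run A
t=1: queue=[A,B,C,F] q_used=1 → run A
t=2: queue=[A,B,C,F] q_used=2 → run A
t=3: queue=[B,C,F] q_used=0 → run B
t=4: queue=[B,C,F,E] q_used=1 → run B
t=5: queue=[B,C,F,E,H] q_used=2 → run B
t=6: queue=[B,C,F,E,H,G] q_used=3 → run B
t=7: queue=[C,F,E,H,G,B] q_used=0 → run C
t=8: queue=[C,F,E,H,G,B] q_used=1 → run C
t=9: queue=[F,E,H,G,B] q_used=0 → run F
t=10: queue=[F,E,H,G,B] q_used=1 → run F
t=11: queue=[F,E,H,G,B] q_used=2 → run F
t=12: queue=[F,E,H,G,B] q_used=3 → run F
t=13: queue=[E,H,G,B,F] q_used=0 → run E
t=14: queue=[E,H,G,B,F] q_used=1 → run E
t=15: queue=[E,H,G,B,F] q_used=2 → run E
t=16: queue=[E,H,G,B,F] q_used=3 → run E
t=17: queue=[H,G,B,F,E] q_used=0 → run H
t=18: queue=[H,G,B,F,E] q_used=1 → run H
t=19: queue=[H,G,B,F,E] q_used=2 → run H
t=20: queue=[H,G,B,F,E] q_used=3 → run H
t=21: queue=[G,B,F,E,H] q_used=0 → run G
t=22: queue=[G,B,F,E,H] q_used=1 → run G
t=23: queue=[G,B,F,E,H] q_used=2 → run G
t=24: queue=[G,B,F,E,H] q_used=3 → run G
t=25: queue=[B,F,E,H,G] q_used=0 → run B
t=26: queue=[F,E,H,G] q_used=0 → run F
t=27: queue=[E,H,G] q_used=0 → run E
t=28: queue=[H,G] q_used=0 → run H
t=29: queue=[H,G] q_used=1 → run H
t=30: queue=[H,G] q_used=2 → run H
t=31: queue=[G] q_used=0 → run G
t=32: queue=[G] q_used=1 → run G
t=33: queue=[G] q_used=2 → run G
t=34: (idle)
t=35: (idle)
t=36: (idle)
t=37: (idle)
t=38: (idle)
t=39: (idle)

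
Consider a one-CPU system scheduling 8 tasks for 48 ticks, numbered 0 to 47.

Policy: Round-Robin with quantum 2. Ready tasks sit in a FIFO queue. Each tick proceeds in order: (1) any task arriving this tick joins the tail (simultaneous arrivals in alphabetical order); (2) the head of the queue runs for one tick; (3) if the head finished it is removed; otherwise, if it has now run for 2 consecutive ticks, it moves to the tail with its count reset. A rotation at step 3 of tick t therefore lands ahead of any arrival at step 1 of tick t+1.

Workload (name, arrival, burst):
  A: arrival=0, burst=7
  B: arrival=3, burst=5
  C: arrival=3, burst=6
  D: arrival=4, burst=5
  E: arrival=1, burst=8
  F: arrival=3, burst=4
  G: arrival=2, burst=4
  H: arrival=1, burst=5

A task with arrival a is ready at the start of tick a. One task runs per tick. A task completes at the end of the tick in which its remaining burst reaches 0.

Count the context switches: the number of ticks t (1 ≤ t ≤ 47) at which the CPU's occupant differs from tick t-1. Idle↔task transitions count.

context switches = 24

t=0: queue=[A] q_used=0 → run A
t=1: queue=[A,E,H] q_used=1 → run A
t=2: queue=[E,H,A,G] q_used=0 → run E
t=3: queue=[E,H,A,G,B,C,F] q_used=1 → run E
t=4: queue=[H,A,G,B,C,F,E,D] q_used=0 → run H
t=5: queue=[H,A,G,B,C,F,E,D] q_used=1 → run H
t=6: queue=[A,G,B,C,F,E,D,H] q_used=0 → run A
t=7: queue=[A,G,B,C,F,E,D,H] q_used=1 → run A
t=8: queue=[G,B,C,F,E,D,H,A] q_used=0 → run G
t=9: queue=[G,B,C,F,E,D,H,A] q_used=1 → run G
t=10: queue=[B,C,F,E,D,H,A,G] q_used=0 → run B
t=11: queue=[B,C,F,E,D,H,A,G] q_used=1 → run B
t=12: queue=[C,F,E,D,H,A,G,B] q_used=0 → run C
t=13: queue=[C,F,E,D,H,A,G,B] q_used=1 → run C
t=14: queue=[F,E,D,H,A,G,B,C] q_used=0 → run F
t=15: queue=[F,E,D,H,A,G,B,C] q_used=1 → run F
t=16: queue=[E,D,H,A,G,B,C,F] q_used=0 → run E
t=17: queue=[E,D,H,A,G,B,C,F] q_used=1 → run E
t=18: queue=[D,H,A,G,B,C,F,E] q_used=0 → run D
t=19: queue=[D,H,A,G,B,C,F,E] q_used=1 → run D
t=20: queue=[H,A,G,B,C,F,E,D] q_used=0 → run H
t=21: queue=[H,A,G,B,C,F,E,D] q_used=1 → run H
t=22: queue=[A,G,B,C,F,E,D,H] q_used=0 → run A
t=23: queue=[A,G,B,C,F,E,D,H] q_used=1 → run A
t=24: queue=[G,B,C,F,E,D,H,A] q_used=0 → run G
t=25: queue=[G,B,C,F,E,D,H,A] q_used=1 → run G
t=26: queue=[B,C,F,E,D,H,A] q_used=0 → run B
t=27: queue=[B,C,F,E,D,H,A] q_used=1 → run B
t=28: queue=[C,F,E,D,H,A,B] q_used=0 → run C
t=29: queue=[C,F,E,D,H,A,B] q_used=1 → run C
t=30: queue=[F,E,D,H,A,B,C] q_used=0 → run F
t=31: queue=[F,E,D,H,A,B,C] q_used=1 → run F
t=32: queue=[E,D,H,A,B,C] q_used=0 → run E
t=33: queue=[E,D,H,A,B,C] q_used=1 → run E
t=34: queue=[D,H,A,B,C,E] q_used=0 → run D
t=35: queue=[D,H,A,B,C,E] q_used=1 → run D
t=36: queue=[H,A,B,C,E,D] q_used=0 → run H
t=37: queue=[A,B,C,E,D] q_used=0 → run A
t=38: queue=[B,C,E,D] q_used=0 → run B
t=39: queue=[C,E,D] q_used=0 → run C
t=40: queue=[C,E,D] q_used=1 → run C
t=41: queue=[E,D] q_used=0 → run E
t=42: queue=[E,D] q_used=1 → run E
t=43: queue=[D] q_used=0 → run D
t=44: (idle)
t=45: (idle)
t=46: (idle)
t=47: (idle)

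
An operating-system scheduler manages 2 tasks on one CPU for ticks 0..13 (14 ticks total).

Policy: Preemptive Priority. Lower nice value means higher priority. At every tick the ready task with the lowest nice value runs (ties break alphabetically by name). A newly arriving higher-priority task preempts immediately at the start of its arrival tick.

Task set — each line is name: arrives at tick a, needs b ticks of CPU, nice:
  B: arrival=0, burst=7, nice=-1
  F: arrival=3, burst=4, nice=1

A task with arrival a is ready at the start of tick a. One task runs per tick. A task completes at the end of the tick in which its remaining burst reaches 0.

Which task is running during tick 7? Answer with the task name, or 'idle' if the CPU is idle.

running at tick 7 = F

t=0: ready={B} → run B
t=1: ready={B} → run B
t=2: ready={B} → run B
t=3: ready={B,F} → run B
t=4: ready={B,F} → run B
t=5: ready={B,F} → run B
t=6: ready={B,F} → run B
t=7: ready={F} → run F
t=8: ready={F} → run F
t=9: ready={F} → run F
t=10: ready={F} → run F
t=11: (idle)
t=12: (idle)
t=13: (idle)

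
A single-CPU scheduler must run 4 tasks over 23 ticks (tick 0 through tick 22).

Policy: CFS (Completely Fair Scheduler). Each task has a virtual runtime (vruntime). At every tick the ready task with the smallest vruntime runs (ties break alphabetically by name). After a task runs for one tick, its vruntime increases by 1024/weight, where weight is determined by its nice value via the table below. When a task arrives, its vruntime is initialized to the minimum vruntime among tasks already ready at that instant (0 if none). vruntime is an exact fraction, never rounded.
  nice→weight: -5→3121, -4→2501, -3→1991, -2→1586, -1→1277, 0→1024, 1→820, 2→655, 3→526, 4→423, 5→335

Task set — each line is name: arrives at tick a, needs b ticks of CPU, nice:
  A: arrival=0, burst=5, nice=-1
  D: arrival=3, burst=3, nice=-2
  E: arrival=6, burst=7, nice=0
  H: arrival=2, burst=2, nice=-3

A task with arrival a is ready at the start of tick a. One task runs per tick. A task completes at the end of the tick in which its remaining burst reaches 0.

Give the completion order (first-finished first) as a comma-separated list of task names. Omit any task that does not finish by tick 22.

t=0: vr[A=0] → run A
t=1: vr[A=1024/1277] → run A
t=2: vr[A=2048/1277 H=2048/1277] → run A
t=3: vr[A=3072/1277 D=2048/1277 H=2048/1277] → run D
t=4: vr[A=3072/1277 D=2277888/1012661 H=2048/1277] → run H
t=5: vr[A=3072/1277 D=2277888/1012661 H=5385216/2542507] → run H
t=6: vr[A=3072/1277 D=2277888/1012661 E=2277888/1012661] → run D
t=7: vr[A=3072/1277 D=2931712/1012661 E=2277888/1012661] → run E
t=8: vr[A=3072/1277 D=2931712/1012661 E=3290549/1012661] → run A
t=9: vr[A=4096/1277 D=2931712/1012661 E=3290549/1012661] → run D
t=10: vr[A=4096/1277 E=3290549/1012661] → run A
t=11: vr[E=3290549/1012661] → run E
t=12: vr[E=4303210/1012661] → run E
t=13: vr[E=5315871/1012661] → run E
t=14: vr[E=6328532/1012661] → run E
t=15: vr[E=7341193/1012661] → run E
t=16: vr[E=8353854/1012661] → run E
t=17: (idle)
t=18: (idle)
t=19: (idle)
t=20: (idle)
t=21: (idle)
t=22: (idle)

completion order = H, D, A, E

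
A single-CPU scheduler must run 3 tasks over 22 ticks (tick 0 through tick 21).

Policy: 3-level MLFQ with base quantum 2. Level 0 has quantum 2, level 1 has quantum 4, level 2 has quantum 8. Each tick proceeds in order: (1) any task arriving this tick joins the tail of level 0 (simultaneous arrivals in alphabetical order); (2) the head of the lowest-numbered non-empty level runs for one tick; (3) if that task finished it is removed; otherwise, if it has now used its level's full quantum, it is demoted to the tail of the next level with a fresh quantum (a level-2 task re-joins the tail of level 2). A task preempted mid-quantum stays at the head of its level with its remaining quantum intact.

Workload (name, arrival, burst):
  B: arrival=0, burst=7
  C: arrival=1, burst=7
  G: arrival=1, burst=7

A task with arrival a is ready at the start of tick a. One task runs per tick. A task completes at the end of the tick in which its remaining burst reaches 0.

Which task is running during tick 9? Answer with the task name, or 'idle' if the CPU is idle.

running at tick 9 = B

t=0: L0/L1/L2 = B/-/- → run B
t=1: L0/L1/L2 = BCG/-/- → run B
t=2: L0/L1/L2 = CG/B/- → run C
t=3: L0/L1/L2 = CG/B/- → run C
t=4: L0/L1/L2 = G/BC/- → run G
t=5: L0/L1/L2 = G/BC/- → run G
t=6: L0/L1/L2 = -/BCG/- → run B
t=7: L0/L1/L2 = -/BCG/- → run B
t=8: L0/L1/L2 = -/BCG/- → run B
t=9: L0/L1/L2 = -/BCG/- → run B
t=10: L0/L1/L2 = -/CG/B → run C
t=11: L0/L1/L2 = -/CG/B → run C
t=12: L0/L1/L2 = -/CG/B → run C
t=13: L0/L1/L2 = -/CG/B → run C
t=14: L0/L1/L2 = -/G/BC → run G
t=15: L0/L1/L2 = -/G/BC → run G
t=16: L0/L1/L2 = -/G/BC → run G
t=17: L0/L1/L2 = -/G/BC → run G
t=18: L0/L1/L2 = -/-/BCG → run B
t=19: L0/L1/L2 = -/-/CG → run C
t=20: L0/L1/L2 = -/-/G → run G
t=21: (idle)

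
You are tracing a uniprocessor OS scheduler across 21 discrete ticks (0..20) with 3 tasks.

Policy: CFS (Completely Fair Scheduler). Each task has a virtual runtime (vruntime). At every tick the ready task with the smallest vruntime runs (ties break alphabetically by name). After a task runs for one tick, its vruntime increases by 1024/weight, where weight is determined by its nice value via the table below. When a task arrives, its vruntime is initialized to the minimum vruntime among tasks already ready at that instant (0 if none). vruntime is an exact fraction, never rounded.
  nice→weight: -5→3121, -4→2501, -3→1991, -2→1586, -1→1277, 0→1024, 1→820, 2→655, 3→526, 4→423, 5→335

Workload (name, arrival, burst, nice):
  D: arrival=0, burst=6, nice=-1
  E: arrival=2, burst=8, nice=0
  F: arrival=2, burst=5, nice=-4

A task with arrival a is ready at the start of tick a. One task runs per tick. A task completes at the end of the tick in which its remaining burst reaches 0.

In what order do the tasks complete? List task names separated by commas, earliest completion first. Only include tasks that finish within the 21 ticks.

t=0: vr[D=0] → run D
t=1: vr[D=1024/1277] → run D
t=2: vr[D=2048/1277 E=2048/1277 F=2048/1277] → run D
t=3: vr[D=3072/1277 E=2048/1277 F=2048/1277] → run E
t=4: vr[D=3072/1277 E=3325/1277 F=2048/1277] → run F
t=5: vr[D=3072/1277 E=3325/1277 F=6429696/3193777] → run F
t=6: vr[D=3072/1277 E=3325/1277 F=7737344/3193777] → run D
t=7: vr[D=4096/1277 E=3325/1277 F=7737344/3193777] → run F
t=8: vr[D=4096/1277 E=3325/1277 F=9044992/3193777] → run E
t=9: vr[D=4096/1277 E=4602/1277 F=9044992/3193777] → run F
t=10: vr[D=4096/1277 E=4602/1277 F=10352640/3193777] → run D
t=11: vr[D=5120/1277 E=4602/1277 F=10352640/3193777] → run F
t=12: vr[D=5120/1277 E=4602/1277] → run E
t=13: vr[D=5120/1277 E=5879/1277] → run D
t=14: vr[E=5879/1277] → run E
t=15: vr[E=7156/1277] → run E
t=16: vr[E=8433/1277] → run E
t=17: vr[E=9710/1277] → run E
t=18: vr[E=10987/1277] → run E
t=19: (idle)
t=20: (idle)

completion order = F, D, E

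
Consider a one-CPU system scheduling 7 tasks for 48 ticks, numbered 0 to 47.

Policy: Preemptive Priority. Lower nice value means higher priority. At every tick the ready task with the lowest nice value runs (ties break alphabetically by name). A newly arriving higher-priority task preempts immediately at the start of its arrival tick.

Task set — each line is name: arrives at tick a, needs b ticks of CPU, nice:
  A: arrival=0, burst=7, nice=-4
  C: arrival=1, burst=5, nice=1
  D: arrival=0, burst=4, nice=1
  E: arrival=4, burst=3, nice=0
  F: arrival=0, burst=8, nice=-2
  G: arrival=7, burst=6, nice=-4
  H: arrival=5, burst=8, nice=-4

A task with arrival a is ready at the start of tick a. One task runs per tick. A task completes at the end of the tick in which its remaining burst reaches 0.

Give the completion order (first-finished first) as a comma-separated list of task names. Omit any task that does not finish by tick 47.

t=0: ready={A,D,F} → run A
t=1: ready={A,C,D,F} → run A
t=2: ready={A,C,D,F} → run A
t=3: ready={A,C,D,F} → run A
t=4: ready={A,C,D,E,F} → run A
t=5: ready={A,C,D,E,F,H} → run A
t=6: ready={A,C,D,E,F,H} → run A
t=7: ready={C,D,E,F,G,H} → run G
t=8: ready={C,D,E,F,G,H} → run G
t=9: ready={C,D,E,F,G,H} → run G
t=10: ready={C,D,E,F,G,H} → run G
t=11: ready={C,D,E,F,G,H} → run G
t=12: ready={C,D,E,F,G,H} → run G
t=13: ready={C,D,E,F,H} → run H
t=14: ready={C,D,E,F,H} → run H
t=15: ready={C,D,E,F,H} → run H
t=16: ready={C,D,E,F,H} → run H
t=17: ready={C,D,E,F,H} → run H
t=18: ready={C,D,E,F,H} → run H
t=19: ready={C,D,E,F,H} → run H
t=20: ready={C,D,E,F,H} → run H
t=21: ready={C,D,E,F} → run F
t=22: ready={C,D,E,F} → run F
t=23: ready={C,D,E,F} → run F
t=24: ready={C,D,E,F} → run F
t=25: ready={C,D,E,F} → run F
t=26: ready={C,D,E,F} → run F
t=27: ready={C,D,E,F} → run F
t=28: ready={C,D,E,F} → run F
t=29: ready={C,D,E} → run E
t=30: ready={C,D,E} → run E
t=31: ready={C,D,E} → run E
t=32: ready={C,D} → run C
t=33: ready={C,D} → run C
t=34: ready={C,D} → run C
t=35: ready={C,D} → run C
t=36: ready={C,D} → run C
t=37: ready={D} → run D
t=38: ready={D} → run D
t=39: ready={D} → run D
t=40: ready={D} → run D
t=41: (idle)
t=42: (idle)
t=43: (idle)
t=44: (idle)
t=45: (idle)
t=46: (idle)
t=47: (idle)

completion order = A, G, H, F, E, C, D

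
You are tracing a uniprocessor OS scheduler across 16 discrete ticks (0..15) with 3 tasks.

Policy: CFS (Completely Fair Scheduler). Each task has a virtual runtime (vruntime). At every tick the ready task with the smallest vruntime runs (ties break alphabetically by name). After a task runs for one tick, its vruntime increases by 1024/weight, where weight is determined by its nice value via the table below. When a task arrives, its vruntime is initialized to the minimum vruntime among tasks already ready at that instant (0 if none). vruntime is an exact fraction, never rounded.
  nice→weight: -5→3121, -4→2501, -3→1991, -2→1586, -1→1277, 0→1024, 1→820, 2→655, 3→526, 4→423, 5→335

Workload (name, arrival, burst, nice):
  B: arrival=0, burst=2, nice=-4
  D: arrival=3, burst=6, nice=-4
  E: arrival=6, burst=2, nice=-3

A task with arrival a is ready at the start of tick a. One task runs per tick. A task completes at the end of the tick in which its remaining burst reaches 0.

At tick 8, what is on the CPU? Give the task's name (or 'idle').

t=0: vr[B=0] → run B
t=1: vr[B=1024/2501] → run B
t=2: (idle)
t=3: vr[D=0] → run D
t=4: vr[D=1024/2501] → run D
t=5: vr[D=2048/2501] → run D
t=6: vr[D=3072/2501 E=3072/2501] → run D
t=7: vr[D=4096/2501 E=3072/2501] → run E
t=8: vr[D=4096/2501 E=8677376/4979491] → run D
t=9: vr[D=5120/2501 E=8677376/4979491] → run E
t=10: vr[D=5120/2501] → run D
t=11: (idle)
t=12: (idle)
t=13: (idle)
t=14: (idle)
t=15: (idle)

running at tick 8 = D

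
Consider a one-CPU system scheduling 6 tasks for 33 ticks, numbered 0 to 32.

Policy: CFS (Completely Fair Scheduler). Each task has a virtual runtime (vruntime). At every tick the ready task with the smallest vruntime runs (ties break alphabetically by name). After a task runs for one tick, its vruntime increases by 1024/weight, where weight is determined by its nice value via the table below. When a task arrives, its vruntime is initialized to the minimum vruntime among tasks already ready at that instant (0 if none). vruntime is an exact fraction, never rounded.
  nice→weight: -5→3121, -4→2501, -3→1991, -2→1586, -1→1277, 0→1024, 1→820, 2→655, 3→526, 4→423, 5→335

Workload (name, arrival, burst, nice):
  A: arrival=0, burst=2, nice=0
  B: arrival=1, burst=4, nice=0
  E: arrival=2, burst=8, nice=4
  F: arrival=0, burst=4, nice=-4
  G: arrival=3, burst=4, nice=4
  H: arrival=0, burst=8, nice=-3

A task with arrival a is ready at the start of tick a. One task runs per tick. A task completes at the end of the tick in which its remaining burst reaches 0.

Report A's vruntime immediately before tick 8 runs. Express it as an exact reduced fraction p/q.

t=0: vr[A=0 F=0 H=0] → run A
t=1: vr[A=1 B=0 F=0 H=0] → run B
t=2: vr[A=1 B=1 E=0 F=0 H=0] → run E
t=3: vr[A=1 B=1 E=1024/423 F=0 G=0 H=0] → run F
t=4: vr[A=1 B=1 E=1024/423 F=1024/2501 G=0 H=0] → run G
t=5: vr[A=1 B=1 E=1024/423 F=1024/2501 G=1024/423 H=0] → run H
t=6: vr[A=1 B=1 E=1024/423 F=1024/2501 G=1024/423 H=1024/1991] → run F
t=7: vr[A=1 B=1 E=1024/423 F=2048/2501 G=1024/423 H=1024/1991] → run H
t=8: vr[A=1 B=1 E=1024/423 F=2048/2501 G=1024/423 H=2048/1991] → run F
t=9: vr[A=1 B=1 E=1024/423 F=3072/2501 G=1024/423 H=2048/1991] → run A
t=10: vr[B=1 E=1024/423 F=3072/2501 G=1024/423 H=2048/1991] → run B
t=11: vr[B=2 E=1024/423 F=3072/2501 G=1024/423 H=2048/1991] → run H
t=12: vr[B=2 E=1024/423 F=3072/2501 G=1024/423 H=3072/1991] → run F
t=13: vr[B=2 E=1024/423 G=1024/423 H=3072/1991] → run H
t=14: vr[B=2 E=1024/423 G=1024/423 H=4096/1991] → run B
t=15: vr[B=3 E=1024/423 G=1024/423 H=4096/1991] → run H
t=16: vr[B=3 E=1024/423 G=1024/423 H=5120/1991] → run E
t=17: vr[B=3 E=2048/423 G=1024/423 H=5120/1991] → run G
t=18: vr[B=3 E=2048/423 G=2048/423 H=5120/1991] → run H
t=19: vr[B=3 E=2048/423 G=2048/423 H=6144/1991] → run B
t=20: vr[E=2048/423 G=2048/423 H=6144/1991] → run H
t=21: vr[E=2048/423 G=2048/423 H=7168/1991] → run H
t=22: vr[E=2048/423 G=2048/423] → run E
t=23: vr[E=1024/141 G=2048/423] → run G
t=24: vr[E=1024/141 G=1024/141] → run E
t=25: vr[E=4096/423 G=1024/141] → run G
t=26: vr[E=4096/423] → run E
t=27: vr[E=5120/423] → run E
t=28: vr[E=2048/141] → run E
t=29: vr[E=7168/423] → run E
t=30: (idle)
t=31: (idle)
t=32: (idle)

vruntime(A, start of tick 8) = 1/1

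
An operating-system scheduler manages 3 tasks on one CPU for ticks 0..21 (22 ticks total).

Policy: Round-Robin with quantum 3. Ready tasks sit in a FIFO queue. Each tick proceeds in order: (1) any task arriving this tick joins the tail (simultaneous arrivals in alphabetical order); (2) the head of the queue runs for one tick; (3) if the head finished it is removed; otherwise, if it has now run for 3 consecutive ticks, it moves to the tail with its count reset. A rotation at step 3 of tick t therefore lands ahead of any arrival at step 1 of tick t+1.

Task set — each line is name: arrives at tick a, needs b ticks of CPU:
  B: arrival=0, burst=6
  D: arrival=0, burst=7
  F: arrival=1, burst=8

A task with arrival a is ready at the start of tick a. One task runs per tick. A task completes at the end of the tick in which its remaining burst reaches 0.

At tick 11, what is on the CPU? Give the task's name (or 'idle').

t=0: queue=[B,D] q_used=0 → run B
t=1: queue=[B,D,F] q_used=1 → run B
t=2: queue=[B,D,F] q_used=2 → run B
t=3: queue=[D,F,B] q_used=0 → run D
t=4: queue=[D,F,B] q_used=1 → run D
t=5: queue=[D,F,B] q_used=2 → run D
t=6: queue=[F,B,D] q_used=0 → run F
t=7: queue=[F,B,D] q_used=1 → run F
t=8: queue=[F,B,D] q_used=2 → run F
t=9: queue=[B,D,F] q_used=0 → run B
t=10: queue=[B,D,F] q_used=1 → run B
t=11: queue=[B,D,F] q_used=2 → run B
t=12: queue=[D,F] q_used=0 → run D
t=13: queue=[D,F] q_used=1 → run D
t=14: queue=[D,F] q_used=2 → run D
t=15: queue=[F,D] q_used=0 → run F
t=16: queue=[F,D] q_used=1 → run F
t=17: queue=[F,D] q_used=2 → run F
t=18: queue=[D,F] q_used=0 → run D
t=19: queue=[F] q_used=0 → run F
t=20: queue=[F] q_used=1 → run F
t=21: (idle)

running at tick 11 = B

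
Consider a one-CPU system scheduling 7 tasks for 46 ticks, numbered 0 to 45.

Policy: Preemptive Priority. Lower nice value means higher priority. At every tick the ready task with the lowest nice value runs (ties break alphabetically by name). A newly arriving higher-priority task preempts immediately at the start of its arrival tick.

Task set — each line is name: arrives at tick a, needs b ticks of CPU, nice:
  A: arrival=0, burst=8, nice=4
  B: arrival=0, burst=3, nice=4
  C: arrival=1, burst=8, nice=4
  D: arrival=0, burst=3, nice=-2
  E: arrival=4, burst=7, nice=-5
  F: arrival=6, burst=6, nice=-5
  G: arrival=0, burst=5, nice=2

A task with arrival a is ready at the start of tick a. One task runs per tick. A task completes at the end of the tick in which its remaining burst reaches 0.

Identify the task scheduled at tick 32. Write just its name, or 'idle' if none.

running at tick 32 = C

t=0: ready={A,B,D,G} → run D
t=1: ready={A,B,C,D,G} → run D
t=2: ready={A,B,C,D,G} → run D
t=3: ready={A,B,C,G} → run G
t=4: ready={A,B,C,E,G} → run E
t=5: ready={A,B,C,E,G} → run E
t=6: ready={A,B,C,E,F,G} → run E
t=7: ready={A,B,C,E,F,G} → run E
t=8: ready={A,B,C,E,F,G} → run E
t=9: ready={A,B,C,E,F,G} → run E
t=10: ready={A,B,C,E,F,G} → run E
t=11: ready={A,B,C,F,G} → run F
t=12: ready={A,B,C,F,G} → run F
t=13: ready={A,B,C,F,G} → run F
t=14: ready={A,B,C,F,G} → run F
t=15: ready={A,B,C,F,G} → run F
t=16: ready={A,B,C,F,G} → run F
t=17: ready={A,B,C,G} → run G
t=18: ready={A,B,C,G} → run G
t=19: ready={A,B,C,G} → run G
t=20: ready={A,B,C,G} → run G
t=21: ready={A,B,C} → run A
t=22: ready={A,B,C} → run A
t=23: ready={A,B,C} → run A
t=24: ready={A,B,C} → run A
t=25: ready={A,B,C} → run A
t=26: ready={A,B,C} → run A
t=27: ready={A,B,C} → run A
t=28: ready={A,B,C} → run A
t=29: ready={B,C} → run B
t=30: ready={B,C} → run B
t=31: ready={B,C} → run B
t=32: ready={C} → run C
t=33: ready={C} → run C
t=34: ready={C} → run C
t=35: ready={C} → run C
t=36: ready={C} → run C
t=37: ready={C} → run C
t=38: ready={C} → run C
t=39: ready={C} → run C
t=40: (idle)
t=41: (idle)
t=42: (idle)
t=43: (idle)
t=44: (idle)
t=45: (idle)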